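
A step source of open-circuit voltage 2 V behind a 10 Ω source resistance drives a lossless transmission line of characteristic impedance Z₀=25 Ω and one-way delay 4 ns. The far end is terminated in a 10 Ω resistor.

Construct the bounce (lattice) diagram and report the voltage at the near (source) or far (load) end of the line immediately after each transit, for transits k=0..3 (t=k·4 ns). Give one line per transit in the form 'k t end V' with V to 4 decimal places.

0 0 source 1.4286
1 4 load 0.8163
2 8 source 1.0787
3 12 load 0.9663

Γ_L=-0.428571, Γ_S=-0.428571; launch V₁=2·25/35=1.428571
k=0 src: V=1.4286
k=1 load: inc=1.428571, refl=1.428571·-0.428571=-0.6122; V=0.000000+1.428571+-0.612245=0.8163
k=2 src: inc=-0.612245, refl=-0.612245·-0.428571=0.2624; V=1.428571+-0.612245+0.262391=1.0787
k=3 load: inc=0.262391, refl=0.262391·-0.428571=-0.1125; V=0.816327+0.262391+-0.112453=0.9663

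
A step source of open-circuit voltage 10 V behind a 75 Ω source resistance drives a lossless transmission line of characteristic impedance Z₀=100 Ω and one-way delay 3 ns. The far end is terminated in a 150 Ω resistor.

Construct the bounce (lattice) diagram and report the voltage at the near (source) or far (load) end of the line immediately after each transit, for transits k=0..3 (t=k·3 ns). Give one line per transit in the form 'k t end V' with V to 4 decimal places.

0 0 source 5.7143
1 3 load 6.8571
2 6 source 6.6939
3 9 load 6.6612

Γ_L=0.200000, Γ_S=-0.142857; launch V₁=10·100/175=5.714286
k=0 src: V=5.7143
k=1 load: inc=5.714286, refl=5.714286·0.200000=1.1429; V=0.000000+5.714286+1.142857=6.8571
k=2 src: inc=1.142857, refl=1.142857·-0.142857=-0.1633; V=5.714286+1.142857+-0.163265=6.6939
k=3 load: inc=-0.163265, refl=-0.163265·0.200000=-0.0327; V=6.857143+-0.163265+-0.032653=6.6612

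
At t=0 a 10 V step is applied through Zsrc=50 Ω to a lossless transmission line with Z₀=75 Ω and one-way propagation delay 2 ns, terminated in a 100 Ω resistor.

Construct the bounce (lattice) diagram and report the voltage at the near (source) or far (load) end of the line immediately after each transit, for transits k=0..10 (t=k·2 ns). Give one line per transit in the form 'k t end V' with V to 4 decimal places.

Γ_L=0.142857, Γ_S=-0.200000; launch V₁=10·75/125=6.000000
k=0 src: V=6.0000
k=1 load: inc=6.000000, refl=6.000000·0.142857=0.8571; V=0.000000+6.000000+0.857143=6.8571
k=2 src: inc=0.857143, refl=0.857143·-0.200000=-0.1714; V=6.000000+0.857143+-0.171429=6.6857
k=3 load: inc=-0.171429, refl=-0.171429·0.142857=-0.0245; V=6.857143+-0.171429+-0.024490=6.6612
k=4 src: inc=-0.024490, refl=-0.024490·-0.200000=0.0049; V=6.685714+-0.024490+0.004898=6.6661
k=5 load: inc=0.004898, refl=0.004898·0.142857=0.0007; V=6.661224+0.004898+0.000700=6.6668
k=6 src: inc=0.000700, refl=0.000700·-0.200000=-0.0001; V=6.666122+0.000700+-0.000140=6.6667
k=7 load: inc=-0.000140, refl=-0.000140·0.142857=-0.0000; V=6.666822+-0.000140+-0.000020=6.6667
k=8 src: inc=-0.000020, refl=-0.000020·-0.200000=0.0000; V=6.666682+-0.000020+0.000004=6.6667
k=9 load: inc=0.000004, refl=0.000004·0.142857=0.0000; V=6.666662+0.000004+0.000001=6.6667
k=10 src: inc=0.000001, refl=0.000001·-0.200000=-0.0000; V=6.666666+0.000001+-0.000000=6.6667

0 0 source 6.0000
1 2 load 6.8571
2 4 source 6.6857
3 6 load 6.6612
4 8 source 6.6661
5 10 load 6.6668
6 12 source 6.6667
7 14 load 6.6667
8 16 source 6.6667
9 18 load 6.6667
10 20 source 6.6667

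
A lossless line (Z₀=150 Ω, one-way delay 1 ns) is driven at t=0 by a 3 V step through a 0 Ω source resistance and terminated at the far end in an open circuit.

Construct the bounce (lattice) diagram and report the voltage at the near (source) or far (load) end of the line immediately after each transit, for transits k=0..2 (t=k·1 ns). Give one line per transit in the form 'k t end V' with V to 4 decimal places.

Γ_L=1.000000, Γ_S=-1.000000; launch V₁=3·150/150=3.000000
k=0 src: V=3.0000
k=1 load: inc=3.000000, refl=3.000000·1.000000=3.0000; V=0.000000+3.000000+3.000000=6.0000
k=2 src: inc=3.000000, refl=3.000000·-1.000000=-3.0000; V=3.000000+3.000000+-3.000000=3.0000

0 0 source 3.0000
1 1 load 6.0000
2 2 source 3.0000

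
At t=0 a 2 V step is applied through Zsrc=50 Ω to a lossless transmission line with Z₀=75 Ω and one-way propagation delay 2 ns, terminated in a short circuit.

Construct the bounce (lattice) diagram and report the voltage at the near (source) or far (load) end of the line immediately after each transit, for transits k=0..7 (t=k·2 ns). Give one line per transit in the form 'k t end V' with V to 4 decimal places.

0 0 source 1.2000
1 2 load 0.0000
2 4 source 0.2400
3 6 load 0.0000
4 8 source 0.0480
5 10 load 0.0000
6 12 source 0.0096
7 14 load 0.0000

Γ_L=-1.000000, Γ_S=-0.200000; launch V₁=2·75/125=1.200000
k=0 src: V=1.2000
k=1 load: inc=1.200000, refl=1.200000·-1.000000=-1.2000; V=0.000000+1.200000+-1.200000=0.0000
k=2 src: inc=-1.200000, refl=-1.200000·-0.200000=0.2400; V=1.200000+-1.200000+0.240000=0.2400
k=3 load: inc=0.240000, refl=0.240000·-1.000000=-0.2400; V=0.000000+0.240000+-0.240000=0.0000
k=4 src: inc=-0.240000, refl=-0.240000·-0.200000=0.0480; V=0.240000+-0.240000+0.048000=0.0480
k=5 load: inc=0.048000, refl=0.048000·-1.000000=-0.0480; V=0.000000+0.048000+-0.048000=0.0000
k=6 src: inc=-0.048000, refl=-0.048000·-0.200000=0.0096; V=0.048000+-0.048000+0.009600=0.0096
k=7 load: inc=0.009600, refl=0.009600·-1.000000=-0.0096; V=0.000000+0.009600+-0.009600=0.0000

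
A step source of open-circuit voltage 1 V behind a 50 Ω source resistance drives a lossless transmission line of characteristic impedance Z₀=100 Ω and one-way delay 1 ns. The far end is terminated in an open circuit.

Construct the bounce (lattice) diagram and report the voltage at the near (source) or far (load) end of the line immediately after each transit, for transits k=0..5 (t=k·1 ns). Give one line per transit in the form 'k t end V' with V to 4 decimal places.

Γ_L=1.000000, Γ_S=-0.333333; launch V₁=1·100/150=0.666667
k=0 src: V=0.6667
k=1 load: inc=0.666667, refl=0.666667·1.000000=0.6667; V=0.000000+0.666667+0.666667=1.3333
k=2 src: inc=0.666667, refl=0.666667·-0.333333=-0.2222; V=0.666667+0.666667+-0.222222=1.1111
k=3 load: inc=-0.222222, refl=-0.222222·1.000000=-0.2222; V=1.333333+-0.222222+-0.222222=0.8889
k=4 src: inc=-0.222222, refl=-0.222222·-0.333333=0.0741; V=1.111111+-0.222222+0.074074=0.9630
k=5 load: inc=0.074074, refl=0.074074·1.000000=0.0741; V=0.888889+0.074074+0.074074=1.0370

0 0 source 0.6667
1 1 load 1.3333
2 2 source 1.1111
3 3 load 0.8889
4 4 source 0.9630
5 5 load 1.0370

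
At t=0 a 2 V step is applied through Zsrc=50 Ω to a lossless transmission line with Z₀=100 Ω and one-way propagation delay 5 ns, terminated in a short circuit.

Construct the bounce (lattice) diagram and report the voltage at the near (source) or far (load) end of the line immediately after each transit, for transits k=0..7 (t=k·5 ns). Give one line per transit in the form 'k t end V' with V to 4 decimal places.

Γ_L=-1.000000, Γ_S=-0.333333; launch V₁=2·100/150=1.333333
k=0 src: V=1.3333
k=1 load: inc=1.333333, refl=1.333333·-1.000000=-1.3333; V=0.000000+1.333333+-1.333333=0.0000
k=2 src: inc=-1.333333, refl=-1.333333·-0.333333=0.4444; V=1.333333+-1.333333+0.444444=0.4444
k=3 load: inc=0.444444, refl=0.444444·-1.000000=-0.4444; V=0.000000+0.444444+-0.444444=0.0000
k=4 src: inc=-0.444444, refl=-0.444444·-0.333333=0.1481; V=0.444444+-0.444444+0.148148=0.1481
k=5 load: inc=0.148148, refl=0.148148·-1.000000=-0.1481; V=0.000000+0.148148+-0.148148=0.0000
k=6 src: inc=-0.148148, refl=-0.148148·-0.333333=0.0494; V=0.148148+-0.148148+0.049383=0.0494
k=7 load: inc=0.049383, refl=0.049383·-1.000000=-0.0494; V=0.000000+0.049383+-0.049383=0.0000

0 0 source 1.3333
1 5 load 0.0000
2 10 source 0.4444
3 15 load 0.0000
4 20 source 0.1481
5 25 load 0.0000
6 30 source 0.0494
7 35 load 0.0000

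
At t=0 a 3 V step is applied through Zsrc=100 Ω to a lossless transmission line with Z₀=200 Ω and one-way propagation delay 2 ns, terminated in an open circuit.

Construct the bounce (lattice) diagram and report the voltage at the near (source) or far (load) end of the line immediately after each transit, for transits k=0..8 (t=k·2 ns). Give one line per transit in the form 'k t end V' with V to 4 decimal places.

Γ_L=1.000000, Γ_S=-0.333333; launch V₁=3·200/300=2.000000
k=0 src: V=2.0000
k=1 load: inc=2.000000, refl=2.000000·1.000000=2.0000; V=0.000000+2.000000+2.000000=4.0000
k=2 src: inc=2.000000, refl=2.000000·-0.333333=-0.6667; V=2.000000+2.000000+-0.666667=3.3333
k=3 load: inc=-0.666667, refl=-0.666667·1.000000=-0.6667; V=4.000000+-0.666667+-0.666667=2.6667
k=4 src: inc=-0.666667, refl=-0.666667·-0.333333=0.2222; V=3.333333+-0.666667+0.222222=2.8889
k=5 load: inc=0.222222, refl=0.222222·1.000000=0.2222; V=2.666667+0.222222+0.222222=3.1111
k=6 src: inc=0.222222, refl=0.222222·-0.333333=-0.0741; V=2.888889+0.222222+-0.074074=3.0370
k=7 load: inc=-0.074074, refl=-0.074074·1.000000=-0.0741; V=3.111111+-0.074074+-0.074074=2.9630
k=8 src: inc=-0.074074, refl=-0.074074·-0.333333=0.0247; V=3.037037+-0.074074+0.024691=2.9877

0 0 source 2.0000
1 2 load 4.0000
2 4 source 3.3333
3 6 load 2.6667
4 8 source 2.8889
5 10 load 3.1111
6 12 source 3.0370
7 14 load 2.9630
8 16 source 2.9877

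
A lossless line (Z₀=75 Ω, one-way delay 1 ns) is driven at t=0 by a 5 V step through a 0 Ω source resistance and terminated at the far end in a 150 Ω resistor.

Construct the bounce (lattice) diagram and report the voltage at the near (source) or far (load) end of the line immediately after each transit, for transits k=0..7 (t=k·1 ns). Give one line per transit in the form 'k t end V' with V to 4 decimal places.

Γ_L=0.333333, Γ_S=-1.000000; launch V₁=5·75/75=5.000000
k=0 src: V=5.0000
k=1 load: inc=5.000000, refl=5.000000·0.333333=1.6667; V=0.000000+5.000000+1.666667=6.6667
k=2 src: inc=1.666667, refl=1.666667·-1.000000=-1.6667; V=5.000000+1.666667+-1.666667=5.0000
k=3 load: inc=-1.666667, refl=-1.666667·0.333333=-0.5556; V=6.666667+-1.666667+-0.555556=4.4444
k=4 src: inc=-0.555556, refl=-0.555556·-1.000000=0.5556; V=5.000000+-0.555556+0.555556=5.0000
k=5 load: inc=0.555556, refl=0.555556·0.333333=0.1852; V=4.444444+0.555556+0.185185=5.1852
k=6 src: inc=0.185185, refl=0.185185·-1.000000=-0.1852; V=5.000000+0.185185+-0.185185=5.0000
k=7 load: inc=-0.185185, refl=-0.185185·0.333333=-0.0617; V=5.185185+-0.185185+-0.061728=4.9383

0 0 source 5.0000
1 1 load 6.6667
2 2 source 5.0000
3 3 load 4.4444
4 4 source 5.0000
5 5 load 5.1852
6 6 source 5.0000
7 7 load 4.9383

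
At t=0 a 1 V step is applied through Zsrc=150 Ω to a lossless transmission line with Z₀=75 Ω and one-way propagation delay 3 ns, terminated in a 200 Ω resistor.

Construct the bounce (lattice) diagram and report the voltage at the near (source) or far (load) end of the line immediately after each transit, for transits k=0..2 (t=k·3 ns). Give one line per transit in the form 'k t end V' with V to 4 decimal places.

0 0 source 0.3333
1 3 load 0.4848
2 6 source 0.5354

Γ_L=0.454545, Γ_S=0.333333; launch V₁=1·75/225=0.333333
k=0 src: V=0.3333
k=1 load: inc=0.333333, refl=0.333333·0.454545=0.1515; V=0.000000+0.333333+0.151515=0.4848
k=2 src: inc=0.151515, refl=0.151515·0.333333=0.0505; V=0.333333+0.151515+0.050505=0.5354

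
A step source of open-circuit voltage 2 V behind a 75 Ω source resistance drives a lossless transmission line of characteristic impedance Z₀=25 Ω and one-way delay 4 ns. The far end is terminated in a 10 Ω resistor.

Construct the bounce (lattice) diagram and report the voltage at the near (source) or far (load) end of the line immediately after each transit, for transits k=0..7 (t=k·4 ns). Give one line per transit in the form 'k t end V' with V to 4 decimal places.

0 0 source 0.5000
1 4 load 0.2857
2 8 source 0.1786
3 12 load 0.2245
4 16 source 0.2474
5 20 load 0.2376
6 24 source 0.2327
7 28 load 0.2348

Γ_L=-0.428571, Γ_S=0.500000; launch V₁=2·25/100=0.500000
k=0 src: V=0.5000
k=1 load: inc=0.500000, refl=0.500000·-0.428571=-0.2143; V=0.000000+0.500000+-0.214286=0.2857
k=2 src: inc=-0.214286, refl=-0.214286·0.500000=-0.1071; V=0.500000+-0.214286+-0.107143=0.1786
k=3 load: inc=-0.107143, refl=-0.107143·-0.428571=0.0459; V=0.285714+-0.107143+0.045918=0.2245
k=4 src: inc=0.045918, refl=0.045918·0.500000=0.0230; V=0.178571+0.045918+0.022959=0.2474
k=5 load: inc=0.022959, refl=0.022959·-0.428571=-0.0098; V=0.224490+0.022959+-0.009840=0.2376
k=6 src: inc=-0.009840, refl=-0.009840·0.500000=-0.0049; V=0.247449+-0.009840+-0.004920=0.2327
k=7 load: inc=-0.004920, refl=-0.004920·-0.428571=0.0021; V=0.237609+-0.004920+0.002108=0.2348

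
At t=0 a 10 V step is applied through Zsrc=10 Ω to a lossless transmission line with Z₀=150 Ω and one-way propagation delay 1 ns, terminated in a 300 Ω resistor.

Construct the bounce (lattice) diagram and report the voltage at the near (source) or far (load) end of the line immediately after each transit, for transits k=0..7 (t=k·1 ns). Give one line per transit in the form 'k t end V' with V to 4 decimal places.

0 0 source 9.3750
1 1 load 12.5000
2 2 source 9.7656
3 3 load 8.8542
4 4 source 9.6517
5 5 load 9.9175
6 6 source 9.6849
7 7 load 9.6074

Γ_L=0.333333, Γ_S=-0.875000; launch V₁=10·150/160=9.375000
k=0 src: V=9.3750
k=1 load: inc=9.375000, refl=9.375000·0.333333=3.1250; V=0.000000+9.375000+3.125000=12.5000
k=2 src: inc=3.125000, refl=3.125000·-0.875000=-2.7344; V=9.375000+3.125000+-2.734375=9.7656
k=3 load: inc=-2.734375, refl=-2.734375·0.333333=-0.9115; V=12.500000+-2.734375+-0.911458=8.8542
k=4 src: inc=-0.911458, refl=-0.911458·-0.875000=0.7975; V=9.765625+-0.911458+0.797526=9.6517
k=5 load: inc=0.797526, refl=0.797526·0.333333=0.2658; V=8.854167+0.797526+0.265842=9.9175
k=6 src: inc=0.265842, refl=0.265842·-0.875000=-0.2326; V=9.651693+0.265842+-0.232612=9.6849
k=7 load: inc=-0.232612, refl=-0.232612·0.333333=-0.0775; V=9.917535+-0.232612+-0.077537=9.6074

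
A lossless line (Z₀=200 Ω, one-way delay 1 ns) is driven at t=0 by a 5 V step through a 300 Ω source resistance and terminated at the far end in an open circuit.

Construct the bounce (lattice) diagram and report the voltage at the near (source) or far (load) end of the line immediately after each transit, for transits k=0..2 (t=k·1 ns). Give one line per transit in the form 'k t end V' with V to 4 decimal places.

0 0 source 2.0000
1 1 load 4.0000
2 2 source 4.4000

Γ_L=1.000000, Γ_S=0.200000; launch V₁=5·200/500=2.000000
k=0 src: V=2.0000
k=1 load: inc=2.000000, refl=2.000000·1.000000=2.0000; V=0.000000+2.000000+2.000000=4.0000
k=2 src: inc=2.000000, refl=2.000000·0.200000=0.4000; V=2.000000+2.000000+0.400000=4.4000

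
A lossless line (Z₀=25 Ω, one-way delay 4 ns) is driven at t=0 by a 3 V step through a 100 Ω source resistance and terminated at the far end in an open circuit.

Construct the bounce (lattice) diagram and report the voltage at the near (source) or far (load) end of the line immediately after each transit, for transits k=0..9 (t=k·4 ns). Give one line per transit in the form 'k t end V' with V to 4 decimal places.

0 0 source 0.6000
1 4 load 1.2000
2 8 source 1.5600
3 12 load 1.9200
4 16 source 2.1360
5 20 load 2.3520
6 24 source 2.4816
7 28 load 2.6112
8 32 source 2.6890
9 36 load 2.7667

Γ_L=1.000000, Γ_S=0.600000; launch V₁=3·25/125=0.600000
k=0 src: V=0.6000
k=1 load: inc=0.600000, refl=0.600000·1.000000=0.6000; V=0.000000+0.600000+0.600000=1.2000
k=2 src: inc=0.600000, refl=0.600000·0.600000=0.3600; V=0.600000+0.600000+0.360000=1.5600
k=3 load: inc=0.360000, refl=0.360000·1.000000=0.3600; V=1.200000+0.360000+0.360000=1.9200
k=4 src: inc=0.360000, refl=0.360000·0.600000=0.2160; V=1.560000+0.360000+0.216000=2.1360
k=5 load: inc=0.216000, refl=0.216000·1.000000=0.2160; V=1.920000+0.216000+0.216000=2.3520
k=6 src: inc=0.216000, refl=0.216000·0.600000=0.1296; V=2.136000+0.216000+0.129600=2.4816
k=7 load: inc=0.129600, refl=0.129600·1.000000=0.1296; V=2.352000+0.129600+0.129600=2.6112
k=8 src: inc=0.129600, refl=0.129600·0.600000=0.0778; V=2.481600+0.129600+0.077760=2.6890
k=9 load: inc=0.077760, refl=0.077760·1.000000=0.0778; V=2.611200+0.077760+0.077760=2.7667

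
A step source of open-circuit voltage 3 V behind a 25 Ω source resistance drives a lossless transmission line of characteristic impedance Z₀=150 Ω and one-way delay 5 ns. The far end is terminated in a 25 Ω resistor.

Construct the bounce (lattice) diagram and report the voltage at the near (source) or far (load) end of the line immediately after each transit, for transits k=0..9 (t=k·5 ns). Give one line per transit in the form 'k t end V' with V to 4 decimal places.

Γ_L=-0.714286, Γ_S=-0.714286; launch V₁=3·150/175=2.571429
k=0 src: V=2.5714
k=1 load: inc=2.571429, refl=2.571429·-0.714286=-1.8367; V=0.000000+2.571429+-1.836735=0.7347
k=2 src: inc=-1.836735, refl=-1.836735·-0.714286=1.3120; V=2.571429+-1.836735+1.311953=2.0466
k=3 load: inc=1.311953, refl=1.311953·-0.714286=-0.9371; V=0.734694+1.311953+-0.937110=1.1095
k=4 src: inc=-0.937110, refl=-0.937110·-0.714286=0.6694; V=2.046647+-0.937110+0.669364=1.7789
k=5 load: inc=0.669364, refl=0.669364·-0.714286=-0.4781; V=1.109538+0.669364+-0.478117=1.3008
k=6 src: inc=-0.478117, refl=-0.478117·-0.714286=0.3415; V=1.778902+-0.478117+0.341512=1.6423
k=7 load: inc=0.341512, refl=0.341512·-0.714286=-0.2439; V=1.300785+0.341512+-0.243937=1.3984
k=8 src: inc=-0.243937, refl=-0.243937·-0.714286=0.1742; V=1.642297+-0.243937+0.174241=1.5726
k=9 load: inc=0.174241, refl=0.174241·-0.714286=-0.1245; V=1.398359+0.174241+-0.124458=1.4481

0 0 source 2.5714
1 5 load 0.7347
2 10 source 2.0466
3 15 load 1.1095
4 20 source 1.7789
5 25 load 1.3008
6 30 source 1.6423
7 35 load 1.3984
8 40 source 1.5726
9 45 load 1.4481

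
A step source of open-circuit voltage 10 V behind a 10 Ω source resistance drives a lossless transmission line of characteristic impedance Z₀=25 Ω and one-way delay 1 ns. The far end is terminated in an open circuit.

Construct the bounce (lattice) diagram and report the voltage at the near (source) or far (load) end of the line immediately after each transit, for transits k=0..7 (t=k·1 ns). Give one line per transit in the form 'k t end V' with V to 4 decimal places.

0 0 source 7.1429
1 1 load 14.2857
2 2 source 11.2245
3 3 load 8.1633
4 4 source 9.4752
5 5 load 10.7872
6 6 source 10.2249
7 7 load 9.6626

Γ_L=1.000000, Γ_S=-0.428571; launch V₁=10·25/35=7.142857
k=0 src: V=7.1429
k=1 load: inc=7.142857, refl=7.142857·1.000000=7.1429; V=0.000000+7.142857+7.142857=14.2857
k=2 src: inc=7.142857, refl=7.142857·-0.428571=-3.0612; V=7.142857+7.142857+-3.061224=11.2245
k=3 load: inc=-3.061224, refl=-3.061224·1.000000=-3.0612; V=14.285714+-3.061224+-3.061224=8.1633
k=4 src: inc=-3.061224, refl=-3.061224·-0.428571=1.3120; V=11.224490+-3.061224+1.311953=9.4752
k=5 load: inc=1.311953, refl=1.311953·1.000000=1.3120; V=8.163265+1.311953+1.311953=10.7872
k=6 src: inc=1.311953, refl=1.311953·-0.428571=-0.5623; V=9.475219+1.311953+-0.562266=10.2249
k=7 load: inc=-0.562266, refl=-0.562266·1.000000=-0.5623; V=10.787172+-0.562266+-0.562266=9.6626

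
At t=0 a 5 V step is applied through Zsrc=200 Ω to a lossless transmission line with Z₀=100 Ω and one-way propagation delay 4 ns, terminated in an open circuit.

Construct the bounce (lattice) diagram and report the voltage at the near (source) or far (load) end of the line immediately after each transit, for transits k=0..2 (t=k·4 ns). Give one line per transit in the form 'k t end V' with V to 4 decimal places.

Γ_L=1.000000, Γ_S=0.333333; launch V₁=5·100/300=1.666667
k=0 src: V=1.6667
k=1 load: inc=1.666667, refl=1.666667·1.000000=1.6667; V=0.000000+1.666667+1.666667=3.3333
k=2 src: inc=1.666667, refl=1.666667·0.333333=0.5556; V=1.666667+1.666667+0.555556=3.8889

0 0 source 1.6667
1 4 load 3.3333
2 8 source 3.8889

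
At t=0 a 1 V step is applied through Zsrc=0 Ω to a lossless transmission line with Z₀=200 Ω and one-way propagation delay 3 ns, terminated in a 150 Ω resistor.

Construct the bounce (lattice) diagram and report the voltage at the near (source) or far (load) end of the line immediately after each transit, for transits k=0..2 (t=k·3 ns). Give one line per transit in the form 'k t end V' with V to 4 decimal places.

0 0 source 1.0000
1 3 load 0.8571
2 6 source 1.0000

Γ_L=-0.142857, Γ_S=-1.000000; launch V₁=1·200/200=1.000000
k=0 src: V=1.0000
k=1 load: inc=1.000000, refl=1.000000·-0.142857=-0.1429; V=0.000000+1.000000+-0.142857=0.8571
k=2 src: inc=-0.142857, refl=-0.142857·-1.000000=0.1429; V=1.000000+-0.142857+0.142857=1.0000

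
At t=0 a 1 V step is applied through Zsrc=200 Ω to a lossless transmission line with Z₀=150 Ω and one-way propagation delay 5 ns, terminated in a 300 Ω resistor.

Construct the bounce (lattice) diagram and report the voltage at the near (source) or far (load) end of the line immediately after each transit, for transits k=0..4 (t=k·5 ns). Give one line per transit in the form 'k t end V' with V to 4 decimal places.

0 0 source 0.4286
1 5 load 0.5714
2 10 source 0.5918
3 15 load 0.5986
4 20 source 0.5996

Γ_L=0.333333, Γ_S=0.142857; launch V₁=1·150/350=0.428571
k=0 src: V=0.4286
k=1 load: inc=0.428571, refl=0.428571·0.333333=0.1429; V=0.000000+0.428571+0.142857=0.5714
k=2 src: inc=0.142857, refl=0.142857·0.142857=0.0204; V=0.428571+0.142857+0.020408=0.5918
k=3 load: inc=0.020408, refl=0.020408·0.333333=0.0068; V=0.571429+0.020408+0.006803=0.5986
k=4 src: inc=0.006803, refl=0.006803·0.142857=0.0010; V=0.591837+0.006803+0.000972=0.5996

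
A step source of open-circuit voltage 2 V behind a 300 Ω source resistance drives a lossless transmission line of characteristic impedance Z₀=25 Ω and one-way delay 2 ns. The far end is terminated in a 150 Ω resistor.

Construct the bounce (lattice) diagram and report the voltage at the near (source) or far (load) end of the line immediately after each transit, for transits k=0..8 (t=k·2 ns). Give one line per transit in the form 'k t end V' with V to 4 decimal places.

Γ_L=0.714286, Γ_S=0.846154; launch V₁=2·25/325=0.153846
k=0 src: V=0.1538
k=1 load: inc=0.153846, refl=0.153846·0.714286=0.1099; V=0.000000+0.153846+0.109890=0.2637
k=2 src: inc=0.109890, refl=0.109890·0.846154=0.0930; V=0.153846+0.109890+0.092984=0.3567
k=3 load: inc=0.092984, refl=0.092984·0.714286=0.0664; V=0.263736+0.092984+0.066417=0.4231
k=4 src: inc=0.066417, refl=0.066417·0.846154=0.0562; V=0.356720+0.066417+0.056199=0.4793
k=5 load: inc=0.056199, refl=0.056199·0.714286=0.0401; V=0.423137+0.056199+0.040142=0.5195
k=6 src: inc=0.040142, refl=0.040142·0.846154=0.0340; V=0.479336+0.040142+0.033966=0.5534
k=7 load: inc=0.033966, refl=0.033966·0.714286=0.0243; V=0.519479+0.033966+0.024262=0.5777
k=8 src: inc=0.024262, refl=0.024262·0.846154=0.0205; V=0.553445+0.024262+0.020529=0.5982

0 0 source 0.1538
1 2 load 0.2637
2 4 source 0.3567
3 6 load 0.4231
4 8 source 0.4793
5 10 load 0.5195
6 12 source 0.5534
7 14 load 0.5777
8 16 source 0.5982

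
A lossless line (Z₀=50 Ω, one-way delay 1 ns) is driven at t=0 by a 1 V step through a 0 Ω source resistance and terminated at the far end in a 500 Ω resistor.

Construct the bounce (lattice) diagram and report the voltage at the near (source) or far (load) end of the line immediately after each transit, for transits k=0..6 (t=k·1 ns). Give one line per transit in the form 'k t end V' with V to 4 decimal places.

Γ_L=0.818182, Γ_S=-1.000000; launch V₁=1·50/50=1.000000
k=0 src: V=1.0000
k=1 load: inc=1.000000, refl=1.000000·0.818182=0.8182; V=0.000000+1.000000+0.818182=1.8182
k=2 src: inc=0.818182, refl=0.818182·-1.000000=-0.8182; V=1.000000+0.818182+-0.818182=1.0000
k=3 load: inc=-0.818182, refl=-0.818182·0.818182=-0.6694; V=1.818182+-0.818182+-0.669421=0.3306
k=4 src: inc=-0.669421, refl=-0.669421·-1.000000=0.6694; V=1.000000+-0.669421+0.669421=1.0000
k=5 load: inc=0.669421, refl=0.669421·0.818182=0.5477; V=0.330579+0.669421+0.547708=1.5477
k=6 src: inc=0.547708, refl=0.547708·-1.000000=-0.5477; V=1.000000+0.547708+-0.547708=1.0000

0 0 source 1.0000
1 1 load 1.8182
2 2 source 1.0000
3 3 load 0.3306
4 4 source 1.0000
5 5 load 1.5477
6 6 source 1.0000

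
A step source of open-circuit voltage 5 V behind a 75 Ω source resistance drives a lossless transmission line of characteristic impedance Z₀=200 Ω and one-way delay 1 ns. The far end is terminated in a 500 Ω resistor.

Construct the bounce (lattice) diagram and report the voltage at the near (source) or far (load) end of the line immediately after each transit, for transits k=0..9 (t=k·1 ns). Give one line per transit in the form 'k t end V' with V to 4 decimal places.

0 0 source 3.6364
1 1 load 5.1948
2 2 source 4.4864
3 3 load 4.1828
4 4 source 4.3208
5 5 load 4.3800
6 6 source 4.3531
7 7 load 4.3416
8 8 source 4.3468
9 9 load 4.3490

Γ_L=0.428571, Γ_S=-0.454545; launch V₁=5·200/275=3.636364
k=0 src: V=3.6364
k=1 load: inc=3.636364, refl=3.636364·0.428571=1.5584; V=0.000000+3.636364+1.558442=5.1948
k=2 src: inc=1.558442, refl=1.558442·-0.454545=-0.7084; V=3.636364+1.558442+-0.708383=4.4864
k=3 load: inc=-0.708383, refl=-0.708383·0.428571=-0.3036; V=5.194805+-0.708383+-0.303593=4.1828
k=4 src: inc=-0.303593, refl=-0.303593·-0.454545=0.1380; V=4.486423+-0.303593+0.137997=4.3208
k=5 load: inc=0.137997, refl=0.137997·0.428571=0.0591; V=4.182830+0.137997+0.059141=4.3800
k=6 src: inc=0.059141, refl=0.059141·-0.454545=-0.0269; V=4.320827+0.059141+-0.026882=4.3531
k=7 load: inc=-0.026882, refl=-0.026882·0.428571=-0.0115; V=4.379968+-0.026882+-0.011521=4.3416
k=8 src: inc=-0.011521, refl=-0.011521·-0.454545=0.0052; V=4.353086+-0.011521+0.005237=4.3468
k=9 load: inc=0.005237, refl=0.005237·0.428571=0.0022; V=4.341565+0.005237+0.002244=4.3490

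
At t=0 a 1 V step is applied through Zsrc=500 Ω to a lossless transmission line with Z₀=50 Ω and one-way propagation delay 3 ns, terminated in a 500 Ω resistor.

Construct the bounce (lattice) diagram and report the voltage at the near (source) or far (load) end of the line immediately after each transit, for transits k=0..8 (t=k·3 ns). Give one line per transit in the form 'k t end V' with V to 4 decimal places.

0 0 source 0.0909
1 3 load 0.1653
2 6 source 0.2261
3 9 load 0.2759
4 12 source 0.3167
5 15 load 0.3500
6 18 source 0.3773
7 21 load 0.3996
8 24 source 0.4178

Γ_L=0.818182, Γ_S=0.818182; launch V₁=1·50/550=0.090909
k=0 src: V=0.0909
k=1 load: inc=0.090909, refl=0.090909·0.818182=0.0744; V=0.000000+0.090909+0.074380=0.1653
k=2 src: inc=0.074380, refl=0.074380·0.818182=0.0609; V=0.090909+0.074380+0.060856=0.2261
k=3 load: inc=0.060856, refl=0.060856·0.818182=0.0498; V=0.165289+0.060856+0.049792=0.2759
k=4 src: inc=0.049792, refl=0.049792·0.818182=0.0407; V=0.226146+0.049792+0.040739=0.3167
k=5 load: inc=0.040739, refl=0.040739·0.818182=0.0333; V=0.275937+0.040739+0.033332=0.3500
k=6 src: inc=0.033332, refl=0.033332·0.818182=0.0273; V=0.316676+0.033332+0.027271=0.3773
k=7 load: inc=0.027271, refl=0.027271·0.818182=0.0223; V=0.350008+0.027271+0.022313=0.3996
k=8 src: inc=0.022313, refl=0.022313·0.818182=0.0183; V=0.377279+0.022313+0.018256=0.4178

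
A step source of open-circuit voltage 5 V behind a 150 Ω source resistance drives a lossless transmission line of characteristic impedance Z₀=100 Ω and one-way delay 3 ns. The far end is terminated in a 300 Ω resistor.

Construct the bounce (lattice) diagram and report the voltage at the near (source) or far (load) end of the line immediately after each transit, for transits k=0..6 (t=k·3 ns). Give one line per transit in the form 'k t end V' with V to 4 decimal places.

Γ_L=0.500000, Γ_S=0.200000; launch V₁=5·100/250=2.000000
k=0 src: V=2.0000
k=1 load: inc=2.000000, refl=2.000000·0.500000=1.0000; V=0.000000+2.000000+1.000000=3.0000
k=2 src: inc=1.000000, refl=1.000000·0.200000=0.2000; V=2.000000+1.000000+0.200000=3.2000
k=3 load: inc=0.200000, refl=0.200000·0.500000=0.1000; V=3.000000+0.200000+0.100000=3.3000
k=4 src: inc=0.100000, refl=0.100000·0.200000=0.0200; V=3.200000+0.100000+0.020000=3.3200
k=5 load: inc=0.020000, refl=0.020000·0.500000=0.0100; V=3.300000+0.020000+0.010000=3.3300
k=6 src: inc=0.010000, refl=0.010000·0.200000=0.0020; V=3.320000+0.010000+0.002000=3.3320

0 0 source 2.0000
1 3 load 3.0000
2 6 source 3.2000
3 9 load 3.3000
4 12 source 3.3200
5 15 load 3.3300
6 18 source 3.3320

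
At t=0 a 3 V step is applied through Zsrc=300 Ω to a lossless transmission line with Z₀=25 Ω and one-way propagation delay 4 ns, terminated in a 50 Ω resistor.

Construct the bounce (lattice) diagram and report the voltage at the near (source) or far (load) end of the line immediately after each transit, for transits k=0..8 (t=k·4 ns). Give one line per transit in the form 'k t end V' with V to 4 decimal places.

Γ_L=0.333333, Γ_S=0.846154; launch V₁=3·25/325=0.230769
k=0 src: V=0.2308
k=1 load: inc=0.230769, refl=0.230769·0.333333=0.0769; V=0.000000+0.230769+0.076923=0.3077
k=2 src: inc=0.076923, refl=0.076923·0.846154=0.0651; V=0.230769+0.076923+0.065089=0.3728
k=3 load: inc=0.065089, refl=0.065089·0.333333=0.0217; V=0.307692+0.065089+0.021696=0.3945
k=4 src: inc=0.021696, refl=0.021696·0.846154=0.0184; V=0.372781+0.021696+0.018358=0.4128
k=5 load: inc=0.018358, refl=0.018358·0.333333=0.0061; V=0.394477+0.018358+0.006119=0.4190
k=6 src: inc=0.006119, refl=0.006119·0.846154=0.0052; V=0.412836+0.006119+0.005178=0.4241
k=7 load: inc=0.005178, refl=0.005178·0.333333=0.0017; V=0.418955+0.005178+0.001726=0.4259
k=8 src: inc=0.001726, refl=0.001726·0.846154=0.0015; V=0.424133+0.001726+0.001460=0.4273

0 0 source 0.2308
1 4 load 0.3077
2 8 source 0.3728
3 12 load 0.3945
4 16 source 0.4128
5 20 load 0.4190
6 24 source 0.4241
7 28 load 0.4259
8 32 source 0.4273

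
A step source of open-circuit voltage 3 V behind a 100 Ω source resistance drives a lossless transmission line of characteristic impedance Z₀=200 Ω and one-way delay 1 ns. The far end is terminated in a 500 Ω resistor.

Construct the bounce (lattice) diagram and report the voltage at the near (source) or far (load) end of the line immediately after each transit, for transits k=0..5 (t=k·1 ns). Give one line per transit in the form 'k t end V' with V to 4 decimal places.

0 0 source 2.0000
1 1 load 2.8571
2 2 source 2.5714
3 3 load 2.4490
4 4 source 2.4898
5 5 load 2.5073

Γ_L=0.428571, Γ_S=-0.333333; launch V₁=3·200/300=2.000000
k=0 src: V=2.0000
k=1 load: inc=2.000000, refl=2.000000·0.428571=0.8571; V=0.000000+2.000000+0.857143=2.8571
k=2 src: inc=0.857143, refl=0.857143·-0.333333=-0.2857; V=2.000000+0.857143+-0.285714=2.5714
k=3 load: inc=-0.285714, refl=-0.285714·0.428571=-0.1224; V=2.857143+-0.285714+-0.122449=2.4490
k=4 src: inc=-0.122449, refl=-0.122449·-0.333333=0.0408; V=2.571429+-0.122449+0.040816=2.4898
k=5 load: inc=0.040816, refl=0.040816·0.428571=0.0175; V=2.448980+0.040816+0.017493=2.5073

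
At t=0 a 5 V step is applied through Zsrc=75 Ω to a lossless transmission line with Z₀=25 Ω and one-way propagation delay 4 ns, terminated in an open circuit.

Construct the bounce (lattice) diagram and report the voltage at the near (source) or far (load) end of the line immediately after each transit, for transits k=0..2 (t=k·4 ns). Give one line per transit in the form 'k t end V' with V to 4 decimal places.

0 0 source 1.2500
1 4 load 2.5000
2 8 source 3.1250

Γ_L=1.000000, Γ_S=0.500000; launch V₁=5·25/100=1.250000
k=0 src: V=1.2500
k=1 load: inc=1.250000, refl=1.250000·1.000000=1.2500; V=0.000000+1.250000+1.250000=2.5000
k=2 src: inc=1.250000, refl=1.250000·0.500000=0.6250; V=1.250000+1.250000+0.625000=3.1250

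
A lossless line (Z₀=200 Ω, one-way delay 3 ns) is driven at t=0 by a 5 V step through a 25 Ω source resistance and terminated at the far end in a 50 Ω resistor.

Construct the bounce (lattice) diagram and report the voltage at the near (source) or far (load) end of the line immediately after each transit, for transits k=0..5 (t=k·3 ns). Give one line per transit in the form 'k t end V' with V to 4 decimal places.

0 0 source 4.4444
1 3 load 1.7778
2 6 source 3.8519
3 9 load 2.6074
4 12 source 3.5753
5 15 load 2.9946

Γ_L=-0.600000, Γ_S=-0.777778; launch V₁=5·200/225=4.444444
k=0 src: V=4.4444
k=1 load: inc=4.444444, refl=4.444444·-0.600000=-2.6667; V=0.000000+4.444444+-2.666667=1.7778
k=2 src: inc=-2.666667, refl=-2.666667·-0.777778=2.0741; V=4.444444+-2.666667+2.074074=3.8519
k=3 load: inc=2.074074, refl=2.074074·-0.600000=-1.2444; V=1.777778+2.074074+-1.244444=2.6074
k=4 src: inc=-1.244444, refl=-1.244444·-0.777778=0.9679; V=3.851852+-1.244444+0.967901=3.5753
k=5 load: inc=0.967901, refl=0.967901·-0.600000=-0.5807; V=2.607407+0.967901+-0.580741=2.9946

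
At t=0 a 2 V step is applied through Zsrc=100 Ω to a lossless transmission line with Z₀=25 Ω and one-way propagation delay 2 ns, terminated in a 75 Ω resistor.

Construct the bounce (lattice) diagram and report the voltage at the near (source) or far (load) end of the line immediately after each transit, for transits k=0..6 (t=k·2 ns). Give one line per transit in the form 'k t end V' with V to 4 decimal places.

Γ_L=0.500000, Γ_S=0.600000; launch V₁=2·25/125=0.400000
k=0 src: V=0.4000
k=1 load: inc=0.400000, refl=0.400000·0.500000=0.2000; V=0.000000+0.400000+0.200000=0.6000
k=2 src: inc=0.200000, refl=0.200000·0.600000=0.1200; V=0.400000+0.200000+0.120000=0.7200
k=3 load: inc=0.120000, refl=0.120000·0.500000=0.0600; V=0.600000+0.120000+0.060000=0.7800
k=4 src: inc=0.060000, refl=0.060000·0.600000=0.0360; V=0.720000+0.060000+0.036000=0.8160
k=5 load: inc=0.036000, refl=0.036000·0.500000=0.0180; V=0.780000+0.036000+0.018000=0.8340
k=6 src: inc=0.018000, refl=0.018000·0.600000=0.0108; V=0.816000+0.018000+0.010800=0.8448

0 0 source 0.4000
1 2 load 0.6000
2 4 source 0.7200
3 6 load 0.7800
4 8 source 0.8160
5 10 load 0.8340
6 12 source 0.8448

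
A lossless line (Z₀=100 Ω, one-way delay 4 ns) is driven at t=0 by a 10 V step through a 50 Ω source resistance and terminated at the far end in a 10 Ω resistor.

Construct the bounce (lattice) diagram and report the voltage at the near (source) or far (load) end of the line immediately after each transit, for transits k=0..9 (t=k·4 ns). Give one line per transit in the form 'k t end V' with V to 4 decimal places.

0 0 source 6.6667
1 4 load 1.2121
2 8 source 3.0303
3 12 load 1.5427
4 16 source 2.0386
5 20 load 1.6329
6 24 source 1.7681
7 28 load 1.6574
8 32 source 1.6943
9 36 load 1.6642

Γ_L=-0.818182, Γ_S=-0.333333; launch V₁=10·100/150=6.666667
k=0 src: V=6.6667
k=1 load: inc=6.666667, refl=6.666667·-0.818182=-5.4545; V=0.000000+6.666667+-5.454545=1.2121
k=2 src: inc=-5.454545, refl=-5.454545·-0.333333=1.8182; V=6.666667+-5.454545+1.818182=3.0303
k=3 load: inc=1.818182, refl=1.818182·-0.818182=-1.4876; V=1.212121+1.818182+-1.487603=1.5427
k=4 src: inc=-1.487603, refl=-1.487603·-0.333333=0.4959; V=3.030303+-1.487603+0.495868=2.0386
k=5 load: inc=0.495868, refl=0.495868·-0.818182=-0.4057; V=1.542700+0.495868+-0.405710=1.6329
k=6 src: inc=-0.405710, refl=-0.405710·-0.333333=0.1352; V=2.038567+-0.405710+0.135237=1.7681
k=7 load: inc=0.135237, refl=0.135237·-0.818182=-0.1106; V=1.632858+0.135237+-0.110648=1.6574
k=8 src: inc=-0.110648, refl=-0.110648·-0.333333=0.0369; V=1.768094+-0.110648+0.036883=1.6943
k=9 load: inc=0.036883, refl=0.036883·-0.818182=-0.0302; V=1.657446+0.036883+-0.030177=1.6642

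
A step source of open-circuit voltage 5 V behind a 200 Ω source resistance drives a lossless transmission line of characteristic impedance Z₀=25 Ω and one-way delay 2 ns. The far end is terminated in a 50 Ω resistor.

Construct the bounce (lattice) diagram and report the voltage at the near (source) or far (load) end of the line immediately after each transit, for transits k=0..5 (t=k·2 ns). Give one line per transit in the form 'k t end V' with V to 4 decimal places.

Γ_L=0.333333, Γ_S=0.777778; launch V₁=5·25/225=0.555556
k=0 src: V=0.5556
k=1 load: inc=0.555556, refl=0.555556·0.333333=0.1852; V=0.000000+0.555556+0.185185=0.7407
k=2 src: inc=0.185185, refl=0.185185·0.777778=0.1440; V=0.555556+0.185185+0.144033=0.8848
k=3 load: inc=0.144033, refl=0.144033·0.333333=0.0480; V=0.740741+0.144033+0.048011=0.9328
k=4 src: inc=0.048011, refl=0.048011·0.777778=0.0373; V=0.884774+0.048011+0.037342=0.9701
k=5 load: inc=0.037342, refl=0.037342·0.333333=0.0124; V=0.932785+0.037342+0.012447=0.9826

0 0 source 0.5556
1 2 load 0.7407
2 4 source 0.8848
3 6 load 0.9328
4 8 source 0.9701
5 10 load 0.9826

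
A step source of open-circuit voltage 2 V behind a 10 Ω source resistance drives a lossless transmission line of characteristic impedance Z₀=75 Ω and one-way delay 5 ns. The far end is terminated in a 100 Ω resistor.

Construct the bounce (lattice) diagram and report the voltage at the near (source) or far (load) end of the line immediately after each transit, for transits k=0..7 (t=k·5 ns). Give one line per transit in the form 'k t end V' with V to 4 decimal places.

0 0 source 1.7647
1 5 load 2.0168
2 10 source 1.8240
3 15 load 1.7965
4 20 source 1.8175
5 25 load 1.8206
6 30 source 1.8183
7 35 load 1.8179

Γ_L=0.142857, Γ_S=-0.764706; launch V₁=2·75/85=1.764706
k=0 src: V=1.7647
k=1 load: inc=1.764706, refl=1.764706·0.142857=0.2521; V=0.000000+1.764706+0.252101=2.0168
k=2 src: inc=0.252101, refl=0.252101·-0.764706=-0.1928; V=1.764706+0.252101+-0.192783=1.8240
k=3 load: inc=-0.192783, refl=-0.192783·0.142857=-0.0275; V=2.016807+-0.192783+-0.027540=1.7965
k=4 src: inc=-0.027540, refl=-0.027540·-0.764706=0.0211; V=1.824024+-0.027540+0.021060=1.8175
k=5 load: inc=0.021060, refl=0.021060·0.142857=0.0030; V=1.796483+0.021060+0.003009=1.8206
k=6 src: inc=0.003009, refl=0.003009·-0.764706=-0.0023; V=1.817544+0.003009+-0.002301=1.8183
k=7 load: inc=-0.002301, refl=-0.002301·0.142857=-0.0003; V=1.820552+-0.002301+-0.000329=1.8179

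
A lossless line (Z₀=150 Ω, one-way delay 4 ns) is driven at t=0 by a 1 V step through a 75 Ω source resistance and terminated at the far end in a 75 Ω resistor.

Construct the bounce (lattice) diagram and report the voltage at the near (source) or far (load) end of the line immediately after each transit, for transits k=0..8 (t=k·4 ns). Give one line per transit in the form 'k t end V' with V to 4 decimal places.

Γ_L=-0.333333, Γ_S=-0.333333; launch V₁=1·150/225=0.666667
k=0 src: V=0.6667
k=1 load: inc=0.666667, refl=0.666667·-0.333333=-0.2222; V=0.000000+0.666667+-0.222222=0.4444
k=2 src: inc=-0.222222, refl=-0.222222·-0.333333=0.0741; V=0.666667+-0.222222+0.074074=0.5185
k=3 load: inc=0.074074, refl=0.074074·-0.333333=-0.0247; V=0.444444+0.074074+-0.024691=0.4938
k=4 src: inc=-0.024691, refl=-0.024691·-0.333333=0.0082; V=0.518519+-0.024691+0.008230=0.5021
k=5 load: inc=0.008230, refl=0.008230·-0.333333=-0.0027; V=0.493827+0.008230+-0.002743=0.4993
k=6 src: inc=-0.002743, refl=-0.002743·-0.333333=0.0009; V=0.502058+-0.002743+0.000914=0.5002
k=7 load: inc=0.000914, refl=0.000914·-0.333333=-0.0003; V=0.499314+0.000914+-0.000305=0.4999
k=8 src: inc=-0.000305, refl=-0.000305·-0.333333=0.0001; V=0.500229+-0.000305+0.000102=0.5000

0 0 source 0.6667
1 4 load 0.4444
2 8 source 0.5185
3 12 load 0.4938
4 16 source 0.5021
5 20 load 0.4993
6 24 source 0.5002
7 28 load 0.4999
8 32 source 0.5000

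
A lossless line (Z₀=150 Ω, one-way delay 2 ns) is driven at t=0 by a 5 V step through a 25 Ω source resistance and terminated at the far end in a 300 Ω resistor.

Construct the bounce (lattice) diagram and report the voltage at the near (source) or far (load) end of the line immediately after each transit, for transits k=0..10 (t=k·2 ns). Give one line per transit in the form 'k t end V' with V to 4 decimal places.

0 0 source 4.2857
1 2 load 5.7143
2 4 source 4.6939
3 6 load 4.3537
4 8 source 4.5967
5 10 load 4.6777
6 12 source 4.6198
7 14 load 4.6006
8 16 source 4.6143
9 18 load 4.6189
10 20 source 4.6156

Γ_L=0.333333, Γ_S=-0.714286; launch V₁=5·150/175=4.285714
k=0 src: V=4.2857
k=1 load: inc=4.285714, refl=4.285714·0.333333=1.4286; V=0.000000+4.285714+1.428571=5.7143
k=2 src: inc=1.428571, refl=1.428571·-0.714286=-1.0204; V=4.285714+1.428571+-1.020408=4.6939
k=3 load: inc=-1.020408, refl=-1.020408·0.333333=-0.3401; V=5.714286+-1.020408+-0.340136=4.3537
k=4 src: inc=-0.340136, refl=-0.340136·-0.714286=0.2430; V=4.693878+-0.340136+0.242954=4.5967
k=5 load: inc=0.242954, refl=0.242954·0.333333=0.0810; V=4.353741+0.242954+0.080985=4.6777
k=6 src: inc=0.080985, refl=0.080985·-0.714286=-0.0578; V=4.596696+0.080985+-0.057846=4.6198
k=7 load: inc=-0.057846, refl=-0.057846·0.333333=-0.0193; V=4.677681+-0.057846+-0.019282=4.6006
k=8 src: inc=-0.019282, refl=-0.019282·-0.714286=0.0138; V=4.619834+-0.019282+0.013773=4.6143
k=9 load: inc=0.013773, refl=0.013773·0.333333=0.0046; V=4.600552+0.013773+0.004591=4.6189
k=10 src: inc=0.004591, refl=0.004591·-0.714286=-0.0033; V=4.614325+0.004591+-0.003279=4.6156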